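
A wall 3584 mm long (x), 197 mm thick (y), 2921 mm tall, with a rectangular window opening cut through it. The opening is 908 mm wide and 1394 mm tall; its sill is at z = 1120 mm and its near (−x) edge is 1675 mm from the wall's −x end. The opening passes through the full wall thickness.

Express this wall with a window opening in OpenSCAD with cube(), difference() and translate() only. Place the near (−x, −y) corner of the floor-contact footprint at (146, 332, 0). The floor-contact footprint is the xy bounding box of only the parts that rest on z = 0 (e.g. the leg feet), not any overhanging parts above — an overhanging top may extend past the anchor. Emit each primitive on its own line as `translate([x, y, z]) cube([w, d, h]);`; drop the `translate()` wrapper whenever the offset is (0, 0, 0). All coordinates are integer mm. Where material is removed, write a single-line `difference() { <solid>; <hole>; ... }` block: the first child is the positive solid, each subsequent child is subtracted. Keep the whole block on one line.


difference() { translate([146, 332, 0]) cube([3584, 197, 2921]); translate([1821, 332, 1120]) cube([908, 197, 1394]); }


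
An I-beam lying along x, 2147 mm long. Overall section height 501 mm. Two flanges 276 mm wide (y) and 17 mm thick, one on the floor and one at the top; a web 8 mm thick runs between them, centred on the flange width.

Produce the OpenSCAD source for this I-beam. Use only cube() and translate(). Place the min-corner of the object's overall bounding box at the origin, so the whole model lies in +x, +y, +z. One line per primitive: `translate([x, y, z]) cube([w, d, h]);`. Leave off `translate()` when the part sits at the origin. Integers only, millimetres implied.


cube([2147, 276, 17]);
translate([0, 134, 17]) cube([2147, 8, 467]);
translate([0, 0, 484]) cube([2147, 276, 17]);


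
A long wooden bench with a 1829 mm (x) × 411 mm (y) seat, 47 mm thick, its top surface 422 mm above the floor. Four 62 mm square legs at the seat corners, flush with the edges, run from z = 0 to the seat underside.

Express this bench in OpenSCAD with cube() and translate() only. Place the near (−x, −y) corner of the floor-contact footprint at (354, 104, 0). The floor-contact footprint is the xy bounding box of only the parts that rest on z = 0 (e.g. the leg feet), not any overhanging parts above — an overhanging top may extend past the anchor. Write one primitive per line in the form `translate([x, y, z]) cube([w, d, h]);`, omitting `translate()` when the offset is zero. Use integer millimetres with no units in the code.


// leg_h = 422 − 47 = 375
translate([354, 104, 375]) cube([1829, 411, 47]);
translate([354, 104, 0]) cube([62, 62, 375]);
translate([354, 453, 0]) cube([62, 62, 375]);
translate([2121, 104, 0]) cube([62, 62, 375]);
translate([2121, 453, 0]) cube([62, 62, 375]);


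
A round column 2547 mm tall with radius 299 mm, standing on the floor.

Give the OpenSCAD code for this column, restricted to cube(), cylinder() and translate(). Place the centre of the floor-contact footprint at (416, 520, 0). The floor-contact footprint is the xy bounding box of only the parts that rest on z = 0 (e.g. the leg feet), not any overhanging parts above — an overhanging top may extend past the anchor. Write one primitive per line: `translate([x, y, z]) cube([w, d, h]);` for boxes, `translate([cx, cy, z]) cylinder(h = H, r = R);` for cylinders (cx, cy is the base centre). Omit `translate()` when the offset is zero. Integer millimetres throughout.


translate([416, 520, 0]) cylinder(h = 2547, r = 299);


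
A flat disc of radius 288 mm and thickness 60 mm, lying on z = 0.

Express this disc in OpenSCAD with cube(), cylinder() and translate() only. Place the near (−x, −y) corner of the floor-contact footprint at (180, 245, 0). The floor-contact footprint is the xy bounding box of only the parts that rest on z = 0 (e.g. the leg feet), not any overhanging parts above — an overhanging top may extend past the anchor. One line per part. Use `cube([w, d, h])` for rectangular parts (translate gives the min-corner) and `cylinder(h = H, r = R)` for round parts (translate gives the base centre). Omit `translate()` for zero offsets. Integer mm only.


translate([468, 533, 0]) cylinder(h = 60, r = 288);


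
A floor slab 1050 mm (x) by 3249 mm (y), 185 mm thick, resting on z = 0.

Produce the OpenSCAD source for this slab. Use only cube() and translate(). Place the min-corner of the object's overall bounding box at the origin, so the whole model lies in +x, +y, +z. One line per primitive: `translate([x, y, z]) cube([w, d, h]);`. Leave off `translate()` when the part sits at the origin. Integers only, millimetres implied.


cube([1050, 3249, 185]);


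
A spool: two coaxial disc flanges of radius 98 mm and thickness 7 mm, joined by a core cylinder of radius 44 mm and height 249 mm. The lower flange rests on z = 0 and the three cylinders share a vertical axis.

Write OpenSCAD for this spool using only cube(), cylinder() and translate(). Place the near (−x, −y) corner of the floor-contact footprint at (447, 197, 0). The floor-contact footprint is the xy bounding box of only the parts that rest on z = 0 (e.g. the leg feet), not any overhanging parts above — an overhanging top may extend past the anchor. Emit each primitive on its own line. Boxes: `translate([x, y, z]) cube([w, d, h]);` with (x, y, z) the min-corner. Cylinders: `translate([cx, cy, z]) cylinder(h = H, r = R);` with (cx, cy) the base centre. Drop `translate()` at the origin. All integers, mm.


translate([545, 295, 0]) cylinder(h = 7, r = 98);
translate([545, 295, 7]) cylinder(h = 249, r = 44);
translate([545, 295, 256]) cylinder(h = 7, r = 98);


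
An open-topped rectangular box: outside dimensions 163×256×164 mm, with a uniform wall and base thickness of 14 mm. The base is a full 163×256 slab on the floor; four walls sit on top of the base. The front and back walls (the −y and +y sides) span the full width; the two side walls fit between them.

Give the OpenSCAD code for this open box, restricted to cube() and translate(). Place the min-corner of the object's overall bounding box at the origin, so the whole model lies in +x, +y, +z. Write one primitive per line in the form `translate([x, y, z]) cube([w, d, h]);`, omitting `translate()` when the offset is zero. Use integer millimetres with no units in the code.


cube([163, 256, 14]);
translate([0, 0, 14]) cube([163, 14, 150]);
translate([0, 242, 14]) cube([163, 14, 150]);
translate([0, 14, 14]) cube([14, 228, 150]);
translate([149, 14, 14]) cube([14, 228, 150]);


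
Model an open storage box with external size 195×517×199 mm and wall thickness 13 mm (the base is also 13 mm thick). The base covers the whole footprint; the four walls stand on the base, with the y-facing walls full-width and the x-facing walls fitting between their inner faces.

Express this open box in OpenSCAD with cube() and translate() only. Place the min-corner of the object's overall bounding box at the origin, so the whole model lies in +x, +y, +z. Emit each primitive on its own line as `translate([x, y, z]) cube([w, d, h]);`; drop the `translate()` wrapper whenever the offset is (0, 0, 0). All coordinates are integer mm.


cube([195, 517, 13]);
translate([0, 0, 13]) cube([195, 13, 186]);
translate([0, 504, 13]) cube([195, 13, 186]);
translate([0, 13, 13]) cube([13, 491, 186]);
translate([182, 13, 13]) cube([13, 491, 186]);


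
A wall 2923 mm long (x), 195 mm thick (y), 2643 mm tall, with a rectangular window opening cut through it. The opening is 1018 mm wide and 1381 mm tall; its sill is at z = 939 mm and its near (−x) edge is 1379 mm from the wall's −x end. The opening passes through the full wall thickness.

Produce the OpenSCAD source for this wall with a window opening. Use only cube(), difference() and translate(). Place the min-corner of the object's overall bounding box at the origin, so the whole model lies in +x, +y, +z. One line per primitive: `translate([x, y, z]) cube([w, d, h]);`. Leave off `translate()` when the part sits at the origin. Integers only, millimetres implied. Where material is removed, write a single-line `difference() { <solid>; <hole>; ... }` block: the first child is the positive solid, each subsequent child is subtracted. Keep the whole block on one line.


difference() { cube([2923, 195, 2643]); translate([1379, 0, 939]) cube([1018, 195, 1381]); }


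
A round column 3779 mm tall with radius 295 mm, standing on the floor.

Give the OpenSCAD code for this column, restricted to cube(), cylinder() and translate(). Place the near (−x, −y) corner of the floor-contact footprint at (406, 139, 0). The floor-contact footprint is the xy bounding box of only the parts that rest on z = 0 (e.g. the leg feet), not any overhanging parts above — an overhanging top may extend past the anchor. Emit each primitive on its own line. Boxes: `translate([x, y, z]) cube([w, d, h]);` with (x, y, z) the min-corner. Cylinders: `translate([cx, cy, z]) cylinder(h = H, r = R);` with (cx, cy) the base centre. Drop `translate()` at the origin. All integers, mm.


translate([701, 434, 0]) cylinder(h = 3779, r = 295);


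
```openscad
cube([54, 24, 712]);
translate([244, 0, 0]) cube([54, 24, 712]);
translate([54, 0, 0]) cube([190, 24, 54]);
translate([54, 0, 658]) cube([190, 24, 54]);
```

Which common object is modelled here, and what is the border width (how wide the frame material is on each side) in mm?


A picture frame. The border width is 54 mm.

Four thin pieces enclosing a rectangular opening — a picture frame. The two full-height stiles are 712 mm tall; the top rail sits at z = 658 and is 54 mm tall, so the border above the opening is 712 − 658 = 54 mm, matching the stile x-width.


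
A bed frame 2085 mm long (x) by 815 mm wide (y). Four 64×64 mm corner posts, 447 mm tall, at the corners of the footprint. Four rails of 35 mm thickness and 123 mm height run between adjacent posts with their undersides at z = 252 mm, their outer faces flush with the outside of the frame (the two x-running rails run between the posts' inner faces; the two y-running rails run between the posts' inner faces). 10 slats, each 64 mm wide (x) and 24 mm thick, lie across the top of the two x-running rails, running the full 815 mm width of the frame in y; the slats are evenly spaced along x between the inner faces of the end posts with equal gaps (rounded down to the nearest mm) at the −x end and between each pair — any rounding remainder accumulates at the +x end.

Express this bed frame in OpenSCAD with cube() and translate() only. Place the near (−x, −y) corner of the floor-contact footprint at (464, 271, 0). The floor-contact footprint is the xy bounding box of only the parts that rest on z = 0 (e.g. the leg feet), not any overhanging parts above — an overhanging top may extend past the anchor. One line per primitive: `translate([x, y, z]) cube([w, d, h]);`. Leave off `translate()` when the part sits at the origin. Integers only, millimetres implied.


translate([464, 271, 0]) cube([64, 64, 447]);
translate([464, 1022, 0]) cube([64, 64, 447]);
translate([2485, 271, 0]) cube([64, 64, 447]);
translate([2485, 1022, 0]) cube([64, 64, 447]);
translate([528, 271, 252]) cube([1957, 35, 123]);
translate([528, 1051, 252]) cube([1957, 35, 123]);
translate([464, 335, 252]) cube([35, 687, 123]);
translate([2514, 335, 252]) cube([35, 687, 123]);
translate([647, 271, 375]) cube([64, 815, 24]);
translate([830, 271, 375]) cube([64, 815, 24]);
translate([1013, 271, 375]) cube([64, 815, 24]);
translate([1196, 271, 375]) cube([64, 815, 24]);
translate([1379, 271, 375]) cube([64, 815, 24]);
translate([1562, 271, 375]) cube([64, 815, 24]);
translate([1745, 271, 375]) cube([64, 815, 24]);
translate([1928, 271, 375]) cube([64, 815, 24]);
translate([2111, 271, 375]) cube([64, 815, 24]);
translate([2294, 271, 375]) cube([64, 815, 24]);


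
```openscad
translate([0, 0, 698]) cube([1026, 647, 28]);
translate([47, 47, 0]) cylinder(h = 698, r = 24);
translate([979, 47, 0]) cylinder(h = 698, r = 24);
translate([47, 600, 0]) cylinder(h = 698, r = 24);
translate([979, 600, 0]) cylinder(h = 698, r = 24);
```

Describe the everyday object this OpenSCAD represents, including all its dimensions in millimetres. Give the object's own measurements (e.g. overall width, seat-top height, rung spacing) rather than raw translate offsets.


A rectangular dining table. The top is 1026×647×28 mm with its upper surface at z = 726 mm. It stands on four round legs of 48 mm diameter, each leg's bounding box inset 23 mm from the nearest pair of top edges, running from the floor to the underside of the top.


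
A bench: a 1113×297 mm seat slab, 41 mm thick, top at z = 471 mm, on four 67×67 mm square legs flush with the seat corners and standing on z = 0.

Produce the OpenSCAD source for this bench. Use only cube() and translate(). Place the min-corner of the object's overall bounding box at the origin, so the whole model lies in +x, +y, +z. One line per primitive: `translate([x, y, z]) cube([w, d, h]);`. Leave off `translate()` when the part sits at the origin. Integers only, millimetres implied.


// leg_h = 471 − 41 = 430
translate([0, 0, 430]) cube([1113, 297, 41]);
cube([67, 67, 430]);
translate([0, 230, 0]) cube([67, 67, 430]);
translate([1046, 0, 0]) cube([67, 67, 430]);
translate([1046, 230, 0]) cube([67, 67, 430]);


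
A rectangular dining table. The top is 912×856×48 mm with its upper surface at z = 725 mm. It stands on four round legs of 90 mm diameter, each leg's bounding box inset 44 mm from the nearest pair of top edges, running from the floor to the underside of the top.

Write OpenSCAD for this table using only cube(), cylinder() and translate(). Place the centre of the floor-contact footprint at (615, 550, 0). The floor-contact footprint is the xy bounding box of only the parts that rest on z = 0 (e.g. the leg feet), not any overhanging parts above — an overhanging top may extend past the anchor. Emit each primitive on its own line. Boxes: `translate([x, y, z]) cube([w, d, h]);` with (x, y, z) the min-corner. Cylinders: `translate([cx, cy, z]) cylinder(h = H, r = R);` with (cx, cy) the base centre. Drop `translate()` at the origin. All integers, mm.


// leg_h = 725 - 48 = 677
translate([159, 122, 677]) cube([912, 856, 48]);
translate([248, 211, 0]) cylinder(h = 677, r = 45);
translate([982, 211, 0]) cylinder(h = 677, r = 45);
translate([248, 889, 0]) cylinder(h = 677, r = 45);
translate([982, 889, 0]) cylinder(h = 677, r = 45);


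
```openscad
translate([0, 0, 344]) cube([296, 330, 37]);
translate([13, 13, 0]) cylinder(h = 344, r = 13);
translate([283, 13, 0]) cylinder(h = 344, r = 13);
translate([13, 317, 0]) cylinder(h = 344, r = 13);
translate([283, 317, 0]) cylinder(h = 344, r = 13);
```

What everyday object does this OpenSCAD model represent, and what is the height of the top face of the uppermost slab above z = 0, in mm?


A stool. The seat height is 381 mm.

A 296×330×37 slab at z = 344 on four corner cylinders — a stool. The seat top is 344 + 37 = 381 mm.


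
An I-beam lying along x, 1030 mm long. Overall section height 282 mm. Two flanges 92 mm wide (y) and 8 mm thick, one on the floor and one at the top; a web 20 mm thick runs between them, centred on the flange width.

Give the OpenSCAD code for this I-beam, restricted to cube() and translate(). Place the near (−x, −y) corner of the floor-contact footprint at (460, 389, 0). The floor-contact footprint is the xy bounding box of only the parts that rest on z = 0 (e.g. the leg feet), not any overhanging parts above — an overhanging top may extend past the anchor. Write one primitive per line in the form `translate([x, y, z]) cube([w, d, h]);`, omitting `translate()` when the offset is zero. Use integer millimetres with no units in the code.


translate([460, 389, 0]) cube([1030, 92, 8]);
translate([460, 425, 8]) cube([1030, 20, 266]);
translate([460, 389, 274]) cube([1030, 92, 8]);


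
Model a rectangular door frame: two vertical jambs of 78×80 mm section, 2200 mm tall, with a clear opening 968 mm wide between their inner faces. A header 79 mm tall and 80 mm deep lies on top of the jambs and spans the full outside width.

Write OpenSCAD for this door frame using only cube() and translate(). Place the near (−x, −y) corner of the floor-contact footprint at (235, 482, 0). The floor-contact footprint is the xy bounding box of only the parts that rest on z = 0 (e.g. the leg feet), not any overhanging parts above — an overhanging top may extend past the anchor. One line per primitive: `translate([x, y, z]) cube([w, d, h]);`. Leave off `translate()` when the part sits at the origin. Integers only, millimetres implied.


translate([235, 482, 0]) cube([78, 80, 2200]);
translate([1281, 482, 0]) cube([78, 80, 2200]);
translate([235, 482, 2200]) cube([1124, 80, 79]);


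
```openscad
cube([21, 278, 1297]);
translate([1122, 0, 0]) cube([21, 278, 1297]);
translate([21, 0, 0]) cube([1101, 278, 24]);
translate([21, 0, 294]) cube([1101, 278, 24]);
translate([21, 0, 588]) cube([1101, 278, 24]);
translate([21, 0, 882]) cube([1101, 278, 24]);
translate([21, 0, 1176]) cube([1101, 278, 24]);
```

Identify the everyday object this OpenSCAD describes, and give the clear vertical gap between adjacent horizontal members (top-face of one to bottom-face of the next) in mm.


A bookshelf. The clear shelf gap is 270 mm.

Two tall side panels with 5 horizontal boards between them — a bookshelf. The first two shelf undersides are at z = 0 and z = 294; with shelf thickness 24, the clear gap is 294 − 0 − 24 = 270 mm.


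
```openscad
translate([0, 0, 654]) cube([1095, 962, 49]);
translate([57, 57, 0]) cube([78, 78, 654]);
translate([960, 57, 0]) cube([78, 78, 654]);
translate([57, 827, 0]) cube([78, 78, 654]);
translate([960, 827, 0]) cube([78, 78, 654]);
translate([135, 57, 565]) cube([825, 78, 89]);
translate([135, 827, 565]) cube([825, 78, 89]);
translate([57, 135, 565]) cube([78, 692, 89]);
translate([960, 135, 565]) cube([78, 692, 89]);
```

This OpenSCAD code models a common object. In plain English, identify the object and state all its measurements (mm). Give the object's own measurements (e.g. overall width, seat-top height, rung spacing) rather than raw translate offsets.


A table: top 1095 mm (x) × 962 mm (y), 49 mm thick, upper face at z = 703 mm, on four 78×78 mm square legs, each inset 57 mm from the nearest pair of top edges from z = 0 to the bottom of the top. Four apron rails, 78 mm thick and 89 mm tall, run between adjacent legs with their top edges flush with the underside of the top and their outer faces flush with the legs' outer faces.


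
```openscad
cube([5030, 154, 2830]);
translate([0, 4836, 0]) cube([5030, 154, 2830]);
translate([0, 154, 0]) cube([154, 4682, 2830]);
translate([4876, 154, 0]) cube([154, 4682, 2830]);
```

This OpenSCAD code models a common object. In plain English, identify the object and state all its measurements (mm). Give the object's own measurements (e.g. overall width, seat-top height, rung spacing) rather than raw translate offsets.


The wall frame of a small rectangular building: four walls, each 2830 mm tall and 154 mm thick, enclosing a footprint 5030 mm (x) by 4990 mm (y) outside-to-outside, with no floor or roof. The front and back walls (the −y and +y sides) span the full width; the two side walls fit between them.


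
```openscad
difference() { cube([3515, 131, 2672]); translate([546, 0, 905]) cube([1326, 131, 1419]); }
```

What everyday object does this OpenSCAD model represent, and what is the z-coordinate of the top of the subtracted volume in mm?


A wall with a window opening. The window head height is 2324 mm.

A wall with a rectangular opening subtracted — a window. Sill at z = 905, opening 1419 mm tall, so the head is at 905 + 1419 = 2324 mm.


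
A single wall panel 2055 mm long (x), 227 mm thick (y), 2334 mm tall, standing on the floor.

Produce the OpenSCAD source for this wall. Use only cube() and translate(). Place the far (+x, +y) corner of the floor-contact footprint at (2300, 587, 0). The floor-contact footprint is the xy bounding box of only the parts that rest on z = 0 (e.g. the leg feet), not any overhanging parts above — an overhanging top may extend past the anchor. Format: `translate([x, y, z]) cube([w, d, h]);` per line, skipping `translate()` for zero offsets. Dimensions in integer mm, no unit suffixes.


translate([245, 360, 0]) cube([2055, 227, 2334]);


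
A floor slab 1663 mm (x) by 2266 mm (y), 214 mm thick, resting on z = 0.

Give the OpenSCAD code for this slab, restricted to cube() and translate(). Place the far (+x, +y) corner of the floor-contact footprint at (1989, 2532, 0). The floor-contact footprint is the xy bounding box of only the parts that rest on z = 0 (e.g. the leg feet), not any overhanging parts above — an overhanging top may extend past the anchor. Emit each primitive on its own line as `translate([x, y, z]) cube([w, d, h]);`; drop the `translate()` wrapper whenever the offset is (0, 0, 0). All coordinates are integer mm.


translate([326, 266, 0]) cube([1663, 2266, 214]);


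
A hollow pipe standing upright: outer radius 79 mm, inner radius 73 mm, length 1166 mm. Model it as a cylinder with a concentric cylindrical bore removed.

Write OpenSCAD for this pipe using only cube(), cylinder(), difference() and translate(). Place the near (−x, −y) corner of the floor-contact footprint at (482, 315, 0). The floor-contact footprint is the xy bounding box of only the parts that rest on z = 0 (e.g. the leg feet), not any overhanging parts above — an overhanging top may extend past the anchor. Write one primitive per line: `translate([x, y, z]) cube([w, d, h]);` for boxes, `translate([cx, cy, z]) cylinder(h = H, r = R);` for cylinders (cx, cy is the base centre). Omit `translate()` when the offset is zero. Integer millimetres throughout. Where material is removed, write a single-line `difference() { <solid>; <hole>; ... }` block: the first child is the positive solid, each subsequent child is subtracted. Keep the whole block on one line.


difference() { translate([561, 394, 0]) cylinder(h = 1166, r = 79); translate([561, 394, 0]) cylinder(h = 1166, r = 73); }


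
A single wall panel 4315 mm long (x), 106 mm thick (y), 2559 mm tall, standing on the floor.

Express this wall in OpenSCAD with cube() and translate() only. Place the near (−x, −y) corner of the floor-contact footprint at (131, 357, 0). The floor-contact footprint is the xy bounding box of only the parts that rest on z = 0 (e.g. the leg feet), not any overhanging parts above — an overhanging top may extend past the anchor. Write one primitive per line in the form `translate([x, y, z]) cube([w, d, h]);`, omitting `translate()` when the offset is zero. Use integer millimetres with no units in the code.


translate([131, 357, 0]) cube([4315, 106, 2559]);


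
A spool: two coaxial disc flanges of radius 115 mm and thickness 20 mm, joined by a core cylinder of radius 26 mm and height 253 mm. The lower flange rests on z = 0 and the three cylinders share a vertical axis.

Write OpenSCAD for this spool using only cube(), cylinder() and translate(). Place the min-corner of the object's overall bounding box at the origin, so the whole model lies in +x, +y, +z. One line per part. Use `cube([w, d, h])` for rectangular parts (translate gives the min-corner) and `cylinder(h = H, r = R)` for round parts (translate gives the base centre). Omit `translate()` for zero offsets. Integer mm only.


translate([115, 115, 0]) cylinder(h = 20, r = 115);
translate([115, 115, 20]) cylinder(h = 253, r = 26);
translate([115, 115, 273]) cylinder(h = 20, r = 115);


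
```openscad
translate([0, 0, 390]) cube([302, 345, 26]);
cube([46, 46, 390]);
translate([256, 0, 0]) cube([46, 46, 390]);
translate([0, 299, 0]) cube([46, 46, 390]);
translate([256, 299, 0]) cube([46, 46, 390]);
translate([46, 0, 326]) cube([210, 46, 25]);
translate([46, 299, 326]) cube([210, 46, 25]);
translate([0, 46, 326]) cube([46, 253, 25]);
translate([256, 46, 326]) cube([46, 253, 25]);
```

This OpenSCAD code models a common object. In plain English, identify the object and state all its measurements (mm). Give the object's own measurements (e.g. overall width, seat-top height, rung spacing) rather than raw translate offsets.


A simple wooden stool: a rectangular seat 302 mm (x) by 345 mm (y), 26 mm thick, top face at z = 416 mm, on four square legs, each 46×46 mm in cross-section. The legs rest on z = 0, each flush with a corner of the seat. Four stretchers, 46 mm wide and 25 mm tall, connect adjacent legs with their undersides at z = 326 mm, each running between the inner faces of the legs it joins and aligned with the legs' outer faces on the other axis.


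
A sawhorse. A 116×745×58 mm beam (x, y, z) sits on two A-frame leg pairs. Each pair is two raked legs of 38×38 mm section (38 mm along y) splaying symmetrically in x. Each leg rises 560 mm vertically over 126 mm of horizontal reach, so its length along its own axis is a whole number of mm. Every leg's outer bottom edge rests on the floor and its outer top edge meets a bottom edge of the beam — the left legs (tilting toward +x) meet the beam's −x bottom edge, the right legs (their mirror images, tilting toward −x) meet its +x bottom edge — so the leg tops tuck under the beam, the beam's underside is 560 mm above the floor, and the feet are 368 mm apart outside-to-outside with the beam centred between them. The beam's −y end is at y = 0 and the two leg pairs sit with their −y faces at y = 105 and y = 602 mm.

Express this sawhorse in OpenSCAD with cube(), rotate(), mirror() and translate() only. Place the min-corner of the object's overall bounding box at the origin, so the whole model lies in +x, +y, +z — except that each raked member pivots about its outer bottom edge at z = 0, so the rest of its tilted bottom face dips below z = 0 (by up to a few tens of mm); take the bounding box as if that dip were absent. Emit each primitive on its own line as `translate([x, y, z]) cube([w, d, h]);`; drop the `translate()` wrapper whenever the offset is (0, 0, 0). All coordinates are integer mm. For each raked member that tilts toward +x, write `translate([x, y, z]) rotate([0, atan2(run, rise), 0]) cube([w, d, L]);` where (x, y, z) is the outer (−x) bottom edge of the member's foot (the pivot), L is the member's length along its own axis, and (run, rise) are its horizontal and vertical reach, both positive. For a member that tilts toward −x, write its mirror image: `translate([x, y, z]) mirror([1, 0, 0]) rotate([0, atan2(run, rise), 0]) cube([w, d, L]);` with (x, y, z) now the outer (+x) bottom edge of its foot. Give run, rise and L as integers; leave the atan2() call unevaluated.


translate([126, 0, 560]) cube([116, 745, 58]);
translate([0, 105, 0]) rotate([0, atan2(126, 560), 0]) cube([38, 38, 574]);
translate([368, 105, 0]) mirror([1, 0, 0]) rotate([0, atan2(126, 560), 0]) cube([38, 38, 574]);
translate([0, 602, 0]) rotate([0, atan2(126, 560), 0]) cube([38, 38, 574]);
translate([368, 602, 0]) mirror([1, 0, 0]) rotate([0, atan2(126, 560), 0]) cube([38, 38, 574]);


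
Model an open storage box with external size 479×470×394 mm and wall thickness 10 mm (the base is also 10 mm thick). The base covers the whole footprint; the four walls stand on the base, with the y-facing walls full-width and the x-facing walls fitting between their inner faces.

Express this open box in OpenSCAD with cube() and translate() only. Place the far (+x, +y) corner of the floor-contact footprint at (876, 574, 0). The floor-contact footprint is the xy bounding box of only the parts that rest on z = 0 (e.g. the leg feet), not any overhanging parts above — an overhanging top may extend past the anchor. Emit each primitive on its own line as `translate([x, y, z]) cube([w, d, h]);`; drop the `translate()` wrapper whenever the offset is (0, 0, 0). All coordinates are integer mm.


translate([397, 104, 0]) cube([479, 470, 10]);
translate([397, 104, 10]) cube([479, 10, 384]);
translate([397, 564, 10]) cube([479, 10, 384]);
translate([397, 114, 10]) cube([10, 450, 384]);
translate([866, 114, 10]) cube([10, 450, 384]);


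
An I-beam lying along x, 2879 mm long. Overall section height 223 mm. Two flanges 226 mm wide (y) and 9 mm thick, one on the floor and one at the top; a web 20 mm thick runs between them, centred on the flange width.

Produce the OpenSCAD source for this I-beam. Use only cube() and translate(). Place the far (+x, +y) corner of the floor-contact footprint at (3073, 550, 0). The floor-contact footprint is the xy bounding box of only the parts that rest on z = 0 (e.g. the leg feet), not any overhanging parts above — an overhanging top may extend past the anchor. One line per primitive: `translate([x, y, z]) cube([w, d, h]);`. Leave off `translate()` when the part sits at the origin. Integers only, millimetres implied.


translate([194, 324, 0]) cube([2879, 226, 9]);
translate([194, 427, 9]) cube([2879, 20, 205]);
translate([194, 324, 214]) cube([2879, 226, 9]);


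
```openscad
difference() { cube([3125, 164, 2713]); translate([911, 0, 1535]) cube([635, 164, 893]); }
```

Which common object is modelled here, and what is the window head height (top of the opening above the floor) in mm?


A wall with a window opening. The window head height is 2428 mm.

A wall with a rectangular opening subtracted — a window. Sill at z = 1535, opening 893 mm tall, so the head is at 1535 + 893 = 2428 mm.


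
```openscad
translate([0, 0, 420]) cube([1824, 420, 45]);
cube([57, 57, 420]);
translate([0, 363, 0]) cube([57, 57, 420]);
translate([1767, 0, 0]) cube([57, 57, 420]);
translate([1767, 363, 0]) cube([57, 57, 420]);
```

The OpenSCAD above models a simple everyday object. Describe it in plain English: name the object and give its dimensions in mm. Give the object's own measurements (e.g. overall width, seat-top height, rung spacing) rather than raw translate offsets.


A long wooden bench with a 1824 mm (x) × 420 mm (y) seat, 45 mm thick, its top surface 465 mm above the floor. Four 57 mm square legs at the seat corners, flush with the edges, run from z = 0 to the seat underside.


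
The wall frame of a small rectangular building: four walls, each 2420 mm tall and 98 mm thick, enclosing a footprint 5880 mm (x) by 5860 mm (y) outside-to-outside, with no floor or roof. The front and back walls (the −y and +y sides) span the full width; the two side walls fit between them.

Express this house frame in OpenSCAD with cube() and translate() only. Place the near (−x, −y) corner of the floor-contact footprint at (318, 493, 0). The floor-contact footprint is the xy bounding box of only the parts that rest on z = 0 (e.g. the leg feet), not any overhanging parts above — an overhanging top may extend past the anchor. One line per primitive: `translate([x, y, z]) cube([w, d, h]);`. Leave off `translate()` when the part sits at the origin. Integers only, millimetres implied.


translate([318, 493, 0]) cube([5880, 98, 2420]);
translate([318, 6255, 0]) cube([5880, 98, 2420]);
translate([318, 591, 0]) cube([98, 5664, 2420]);
translate([6100, 591, 0]) cube([98, 5664, 2420]);


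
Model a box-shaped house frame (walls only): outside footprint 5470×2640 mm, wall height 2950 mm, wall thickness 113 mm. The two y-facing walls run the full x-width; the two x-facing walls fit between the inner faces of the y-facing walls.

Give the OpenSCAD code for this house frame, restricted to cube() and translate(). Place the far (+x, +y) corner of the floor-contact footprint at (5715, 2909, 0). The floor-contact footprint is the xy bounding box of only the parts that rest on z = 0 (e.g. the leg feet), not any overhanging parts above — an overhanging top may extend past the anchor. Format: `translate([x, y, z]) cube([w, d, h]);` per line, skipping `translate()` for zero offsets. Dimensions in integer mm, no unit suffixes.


translate([245, 269, 0]) cube([5470, 113, 2950]);
translate([245, 2796, 0]) cube([5470, 113, 2950]);
translate([245, 382, 0]) cube([113, 2414, 2950]);
translate([5602, 382, 0]) cube([113, 2414, 2950]);


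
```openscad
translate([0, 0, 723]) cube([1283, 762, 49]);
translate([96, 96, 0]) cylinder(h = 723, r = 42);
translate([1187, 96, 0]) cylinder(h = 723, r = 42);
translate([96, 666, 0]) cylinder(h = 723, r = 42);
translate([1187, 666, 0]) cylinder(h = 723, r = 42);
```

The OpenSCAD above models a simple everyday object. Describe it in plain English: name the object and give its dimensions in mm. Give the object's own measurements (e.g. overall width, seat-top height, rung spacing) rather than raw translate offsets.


A table: top 1283 mm (x) × 762 mm (y), 49 mm thick, upper face at z = 772 mm, on four round legs of 84 mm diameter, each leg's bounding box inset 54 mm from the nearest pair of top edges from z = 0 to the bottom of the top.


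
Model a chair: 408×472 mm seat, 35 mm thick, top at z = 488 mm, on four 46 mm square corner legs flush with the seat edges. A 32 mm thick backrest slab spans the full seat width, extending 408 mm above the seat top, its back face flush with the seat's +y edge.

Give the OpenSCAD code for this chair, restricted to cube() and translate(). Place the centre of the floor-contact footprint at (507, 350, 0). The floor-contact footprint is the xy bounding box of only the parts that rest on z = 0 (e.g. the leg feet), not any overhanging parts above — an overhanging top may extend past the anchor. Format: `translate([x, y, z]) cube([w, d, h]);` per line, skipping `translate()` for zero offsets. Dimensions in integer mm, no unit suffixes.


translate([303, 114, 453]) cube([408, 472, 35]);
translate([303, 114, 0]) cube([46, 46, 453]);
translate([665, 114, 0]) cube([46, 46, 453]);
translate([303, 540, 0]) cube([46, 46, 453]);
translate([665, 540, 0]) cube([46, 46, 453]);
translate([303, 554, 488]) cube([408, 32, 408]);


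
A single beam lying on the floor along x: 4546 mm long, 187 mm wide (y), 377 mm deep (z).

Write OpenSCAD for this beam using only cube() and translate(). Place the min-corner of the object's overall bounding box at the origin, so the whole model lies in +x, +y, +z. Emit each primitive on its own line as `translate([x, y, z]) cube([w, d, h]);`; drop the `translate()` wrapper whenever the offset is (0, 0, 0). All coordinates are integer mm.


cube([4546, 187, 377]);


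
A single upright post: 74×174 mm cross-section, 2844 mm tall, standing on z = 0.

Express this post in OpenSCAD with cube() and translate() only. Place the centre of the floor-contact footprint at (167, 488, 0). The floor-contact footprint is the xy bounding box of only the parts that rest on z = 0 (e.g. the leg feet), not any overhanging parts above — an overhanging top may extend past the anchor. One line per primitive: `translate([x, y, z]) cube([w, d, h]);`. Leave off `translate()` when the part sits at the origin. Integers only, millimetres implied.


translate([130, 401, 0]) cube([74, 174, 2844]);


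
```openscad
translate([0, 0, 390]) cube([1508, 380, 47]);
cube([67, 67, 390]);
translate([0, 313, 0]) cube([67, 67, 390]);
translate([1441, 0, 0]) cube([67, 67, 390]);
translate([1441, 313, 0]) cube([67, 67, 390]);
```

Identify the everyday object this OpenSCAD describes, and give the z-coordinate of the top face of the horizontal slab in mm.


A bench. The seat-top height is 437 mm.

A long slab on four corner posts — a bench. The slab sits at z = 390 with thickness 47, so the top is 390 + 47 = 437 mm.


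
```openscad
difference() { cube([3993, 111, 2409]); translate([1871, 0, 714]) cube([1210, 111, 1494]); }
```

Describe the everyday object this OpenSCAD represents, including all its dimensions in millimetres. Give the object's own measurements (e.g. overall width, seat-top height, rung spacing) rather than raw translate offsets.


A wall 3993 mm long (x), 111 mm thick (y), 2409 mm tall, with a rectangular window opening cut through it. The opening is 1210 mm wide and 1494 mm tall; its sill is at z = 714 mm and its near (−x) edge is 1871 mm from the wall's −x end. The opening passes through the full wall thickness.


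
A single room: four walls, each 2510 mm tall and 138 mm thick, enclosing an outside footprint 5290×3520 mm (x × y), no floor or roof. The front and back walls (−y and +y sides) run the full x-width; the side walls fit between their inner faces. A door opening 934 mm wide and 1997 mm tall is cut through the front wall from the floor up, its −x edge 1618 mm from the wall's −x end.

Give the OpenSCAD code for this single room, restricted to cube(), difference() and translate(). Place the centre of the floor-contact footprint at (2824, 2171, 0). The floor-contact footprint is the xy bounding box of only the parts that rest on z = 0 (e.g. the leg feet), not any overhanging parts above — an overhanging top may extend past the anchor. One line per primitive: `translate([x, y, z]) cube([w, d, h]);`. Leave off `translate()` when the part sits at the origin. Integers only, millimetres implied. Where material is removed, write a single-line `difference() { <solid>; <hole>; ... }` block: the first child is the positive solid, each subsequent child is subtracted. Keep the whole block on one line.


difference() { translate([179, 411, 0]) cube([5290, 138, 2510]); translate([1797, 411, 0]) cube([934, 138, 1997]); }
translate([179, 3793, 0]) cube([5290, 138, 2510]);
translate([179, 549, 0]) cube([138, 3244, 2510]);
translate([5331, 549, 0]) cube([138, 3244, 2510]);


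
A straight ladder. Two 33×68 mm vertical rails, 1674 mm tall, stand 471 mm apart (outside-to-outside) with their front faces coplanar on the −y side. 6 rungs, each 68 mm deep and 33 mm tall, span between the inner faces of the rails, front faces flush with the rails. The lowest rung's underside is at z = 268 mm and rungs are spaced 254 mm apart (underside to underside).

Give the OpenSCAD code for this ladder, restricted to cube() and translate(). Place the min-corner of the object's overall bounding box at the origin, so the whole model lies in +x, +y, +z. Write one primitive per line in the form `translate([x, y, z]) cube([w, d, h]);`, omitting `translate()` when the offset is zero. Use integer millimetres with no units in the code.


cube([33, 68, 1674]);
translate([438, 0, 0]) cube([33, 68, 1674]);
translate([33, 0, 268]) cube([405, 68, 33]);
translate([33, 0, 522]) cube([405, 68, 33]);
translate([33, 0, 776]) cube([405, 68, 33]);
translate([33, 0, 1030]) cube([405, 68, 33]);
translate([33, 0, 1284]) cube([405, 68, 33]);
translate([33, 0, 1538]) cube([405, 68, 33]);


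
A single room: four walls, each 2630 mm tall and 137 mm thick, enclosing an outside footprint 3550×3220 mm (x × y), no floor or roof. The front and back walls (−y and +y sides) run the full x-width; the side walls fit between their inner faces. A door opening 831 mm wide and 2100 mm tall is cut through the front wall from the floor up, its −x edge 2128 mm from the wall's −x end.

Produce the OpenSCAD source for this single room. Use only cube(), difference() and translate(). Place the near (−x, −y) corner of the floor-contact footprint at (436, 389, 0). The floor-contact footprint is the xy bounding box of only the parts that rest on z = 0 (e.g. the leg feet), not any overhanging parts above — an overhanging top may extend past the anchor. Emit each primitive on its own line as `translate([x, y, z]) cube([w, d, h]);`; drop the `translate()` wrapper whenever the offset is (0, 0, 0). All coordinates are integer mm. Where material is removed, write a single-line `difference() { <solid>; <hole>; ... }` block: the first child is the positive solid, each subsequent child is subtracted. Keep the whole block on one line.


difference() { translate([436, 389, 0]) cube([3550, 137, 2630]); translate([2564, 389, 0]) cube([831, 137, 2100]); }
translate([436, 3472, 0]) cube([3550, 137, 2630]);
translate([436, 526, 0]) cube([137, 2946, 2630]);
translate([3849, 526, 0]) cube([137, 2946, 2630]);


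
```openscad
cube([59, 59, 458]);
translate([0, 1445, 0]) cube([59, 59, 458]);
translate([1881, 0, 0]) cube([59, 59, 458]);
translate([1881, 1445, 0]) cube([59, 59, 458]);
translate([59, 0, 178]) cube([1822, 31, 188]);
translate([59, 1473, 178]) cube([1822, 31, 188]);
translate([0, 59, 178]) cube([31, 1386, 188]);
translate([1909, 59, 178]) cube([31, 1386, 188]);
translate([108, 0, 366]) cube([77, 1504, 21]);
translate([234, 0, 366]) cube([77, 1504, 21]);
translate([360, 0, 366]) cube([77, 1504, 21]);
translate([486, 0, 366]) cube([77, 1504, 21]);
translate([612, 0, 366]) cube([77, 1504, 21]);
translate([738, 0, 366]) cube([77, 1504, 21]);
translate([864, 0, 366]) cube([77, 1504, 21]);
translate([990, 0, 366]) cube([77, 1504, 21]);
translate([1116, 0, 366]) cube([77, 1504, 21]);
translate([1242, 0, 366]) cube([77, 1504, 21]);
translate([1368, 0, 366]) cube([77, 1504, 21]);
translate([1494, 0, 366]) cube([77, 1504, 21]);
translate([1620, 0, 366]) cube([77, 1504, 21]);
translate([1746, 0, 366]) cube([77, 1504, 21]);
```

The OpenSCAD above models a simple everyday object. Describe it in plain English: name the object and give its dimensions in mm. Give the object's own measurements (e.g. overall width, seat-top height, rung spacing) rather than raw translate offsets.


A bed frame 1940 mm long (x) by 1504 mm wide (y). Four 59×59 mm corner posts, 458 mm tall, at the corners of the footprint. Four rails of 31 mm thickness and 188 mm height run between adjacent posts with their undersides at z = 178 mm, their outer faces flush with the outside of the frame (the two x-running rails run between the posts' inner faces; the two y-running rails run between the posts' inner faces). 14 slats, each 77 mm wide (x) and 21 mm thick, lie across the top of the two x-running rails, running the full 1504 mm width of the frame in y; along x they sit between the end posts with a 49 mm gap after the −x posts and between neighbouring slats, leaving 58 mm before the +x posts.
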